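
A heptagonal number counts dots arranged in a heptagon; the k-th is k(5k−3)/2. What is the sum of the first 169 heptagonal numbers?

4036565

Σ i(5i−3)/2 = (5Σi² − 3Σi) / 2 over i = 1..169.
Σi = 14365 and Σi² = 1623245.
(5·1623245 − 3·14365) / 2 = 8073130/2 = 4036565.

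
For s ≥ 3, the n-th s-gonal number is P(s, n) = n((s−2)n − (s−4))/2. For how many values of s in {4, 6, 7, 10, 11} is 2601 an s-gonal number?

1

s = 4: P(4, 51) = 2601. ✓
s = 6: P(6, 36) = 2556 and P(6, 37) = 2701; 2601 is not s-gonal.
s = 7: P(7, 32) = 2512 and P(7, 33) = 2673; 2601 is not s-gonal.
s = 10: P(10, 25) = 2425 and P(10, 26) = 2626; 2601 is not s-gonal.
s = 11: P(11, 24) = 2508 and P(11, 25) = 2725; 2601 is not s-gonal.
Hits: s ∈ {4} → 1.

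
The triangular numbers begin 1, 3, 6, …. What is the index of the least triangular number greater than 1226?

Solve n(n+1)/2 > 1226 for integer n.
The largest n with value ≤ 1226 is 49 (since 1225 ≤ 1226 < 1275), so the first above is n = 50, value 1275.

50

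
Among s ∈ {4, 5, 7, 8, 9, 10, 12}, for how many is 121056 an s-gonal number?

s = 4: P(4, 347) = 120409 and P(4, 348) = 121104; 121056 is not s-gonal.
s = 5: P(5, 284) = 120842 and P(5, 285) = 121695; 121056 is not s-gonal.
s = 7: P(7, 220) = 120670 and P(7, 221) = 121771; 121056 is not s-gonal.
s = 8: P(8, 201) = 120801 and P(8, 202) = 122008; 121056 is not s-gonal.
s = 9: P(9, 186) = 120621 and P(9, 187) = 121924; 121056 is not s-gonal.
s = 10: P(10, 174) = 120582 and P(10, 175) = 121975; 121056 is not s-gonal.
s = 12: P(12, 156) = 121056. ✓
Hits: s ∈ {12} → 1.

1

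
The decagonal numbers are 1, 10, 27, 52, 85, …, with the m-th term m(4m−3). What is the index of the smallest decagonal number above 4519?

Solve n(4n−3) > 4519 for integer n.
The largest n with value ≤ 4519 is 33 (since 4257 ≤ 4519 < 4522), so the first above is n = 34, value 4522.

34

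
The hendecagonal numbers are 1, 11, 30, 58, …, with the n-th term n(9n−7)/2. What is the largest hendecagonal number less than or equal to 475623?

474175

Solve n(9n−7)/2 ≤ 475623 for integer n.
n = 325 gives 474175 ≤ 475623, while n = 326 gives 477101 > 475623; so the answer is 474175.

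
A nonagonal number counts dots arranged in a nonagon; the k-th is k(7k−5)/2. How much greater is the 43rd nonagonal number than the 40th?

864

43·(7·43 − 5)/2 = 6364 and 40·(7·40 − 5)/2 = 5500.
Difference: 6364 − 5500 = 864.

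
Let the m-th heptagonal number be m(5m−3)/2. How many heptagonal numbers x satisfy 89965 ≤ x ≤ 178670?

The n-th heptagonal number is n(5n−3)/2.
Smallest index with value ≥ 89965: n = 190 (giving 89965).
Largest index with value ≤ 178670: n = 267 (giving 177822).
Indices 190 through 267: 78 terms.

78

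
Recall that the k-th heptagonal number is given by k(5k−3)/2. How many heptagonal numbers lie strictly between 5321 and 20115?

The n-th heptagonal number is n(5n−3)/2.
Smallest index with value > 5321: n = 47 (giving 5452).
Largest index with value < 20115: n = 89 (giving 19669).
Indices 47 through 89: 43 terms.

43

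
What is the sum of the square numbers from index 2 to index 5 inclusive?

54

Σ_{i=2}^{5} i² = 55 − 1 = 54.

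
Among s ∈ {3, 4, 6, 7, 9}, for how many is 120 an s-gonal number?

2

s = 3: P(3, 15) = 120. ✓
s = 4: P(4, 10) = 100 and P(4, 11) = 121; 120 is not s-gonal.
s = 6: P(6, 8) = 120. ✓
s = 7: P(7, 7) = 112 and P(7, 8) = 148; 120 is not s-gonal.
s = 9: P(9, 6) = 111 and P(9, 7) = 154; 120 is not s-gonal.
Hits: s ∈ {3, 6} → 2.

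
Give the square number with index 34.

The 34th square number is n² with n = 34.
34² = 1156.

1156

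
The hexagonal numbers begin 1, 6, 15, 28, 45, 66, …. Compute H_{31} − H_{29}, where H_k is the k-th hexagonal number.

31·(2·31 − 1) = 1891 and 29·(2·29 − 1) = 1653.
Difference: 1891 − 1653 = 238.

238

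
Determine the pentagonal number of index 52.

4030

The 52nd pentagonal number is n(3n−1)/2 with n = 52.
52·(3·52 − 1)/2 = 52·155/2 = 4030.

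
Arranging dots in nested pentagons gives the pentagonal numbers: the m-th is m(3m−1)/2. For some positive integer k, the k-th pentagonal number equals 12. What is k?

3

Set n(3n−1)/2 = 12, giving 3n² − n − 24 = 0.
The discriminant is 1 + 24·12 = 289, and √289 = 17.
So n = (1 + 17) / 6 = 18/6 = 3.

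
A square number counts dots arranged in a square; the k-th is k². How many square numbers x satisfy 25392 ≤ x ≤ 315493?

The n-th square number is n².
Smallest index with value ≥ 25392: n = 160 (giving 25600).
Largest index with value ≤ 315493: n = 561 (giving 314721).
Indices 160 through 561: 402 terms.

402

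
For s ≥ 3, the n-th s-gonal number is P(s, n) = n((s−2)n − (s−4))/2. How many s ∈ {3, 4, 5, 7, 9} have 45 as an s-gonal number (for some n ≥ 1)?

s = 3: P(3, 9) = 45. ✓
s = 4: P(4, 6) = 36 and P(4, 7) = 49; 45 is not s-gonal.
s = 5: P(5, 5) = 35 and P(5, 6) = 51; 45 is not s-gonal.
s = 7: P(7, 4) = 34 and P(7, 5) = 55; 45 is not s-gonal.
s = 9: P(9, 3) = 24 and P(9, 4) = 46; 45 is not s-gonal.
Hits: s ∈ {3} → 1.

1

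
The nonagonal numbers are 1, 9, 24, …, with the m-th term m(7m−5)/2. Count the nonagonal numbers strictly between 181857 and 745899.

The n-th nonagonal number is n(7n−5)/2.
Smallest index with value > 181857: n = 229 (giving 182971).
Largest index with value < 745899: n = 461 (giving 742671).
Indices 229 through 461: 233 terms.

233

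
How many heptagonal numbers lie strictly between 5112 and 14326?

The n-th heptagonal number is n(5n−3)/2.
Smallest index with value > 5112: n = 46 (giving 5221).
Largest index with value < 14326: n = 75 (giving 13950).
Indices 46 through 75: 30 terms.

30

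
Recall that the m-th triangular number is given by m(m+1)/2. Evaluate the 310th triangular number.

The 310th triangular number is n(n+1)/2 with n = 310.
310·311/2 = 96410/2 = 48205.

48205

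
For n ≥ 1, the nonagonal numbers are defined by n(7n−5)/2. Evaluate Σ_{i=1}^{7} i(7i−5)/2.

420

Σ i(7i−5)/2 = (7Σi² − 5Σi) / 2 over i = 1..7.
Σi = 28 and Σi² = 140.
(7·140 − 5·28) / 2 = 840/2 = 420.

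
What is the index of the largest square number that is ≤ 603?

24

Solve n² ≤ 603 for integer n.
n = 24 gives 576 ≤ 603, while n = 25 gives 625 > 603; so the answer is index 24.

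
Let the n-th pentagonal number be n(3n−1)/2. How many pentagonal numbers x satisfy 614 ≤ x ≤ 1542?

The n-th pentagonal number is n(3n−1)/2.
Smallest index with value ≥ 614: n = 21 (giving 651).
Largest index with value ≤ 1542: n = 32 (giving 1520).
Indices 21 through 32: 12 terms.

12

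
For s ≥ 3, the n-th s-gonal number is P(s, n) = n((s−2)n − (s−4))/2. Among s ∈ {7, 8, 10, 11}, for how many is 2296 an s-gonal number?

s = 7: P(7, 30) = 2205 and P(7, 31) = 2356; 2296 is not s-gonal.
s = 8: P(8, 28) = 2296. ✓
s = 10: P(10, 24) = 2232 and P(10, 25) = 2425; 2296 is not s-gonal.
s = 11: P(11, 22) = 2101 and P(11, 23) = 2300; 2296 is not s-gonal.
Hits: s ∈ {8} → 1.

1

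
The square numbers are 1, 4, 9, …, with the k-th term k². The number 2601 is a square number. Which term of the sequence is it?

51

We need n² = 2601, so n = √2601 = 51.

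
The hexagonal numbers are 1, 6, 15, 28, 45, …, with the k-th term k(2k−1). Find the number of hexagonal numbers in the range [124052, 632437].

313

The n-th hexagonal number is n(2n−1).
Smallest index with value ≥ 124052: n = 250 (giving 124750).
Largest index with value ≤ 632437: n = 562 (giving 631126).
Indices 250 through 562: 313 terms.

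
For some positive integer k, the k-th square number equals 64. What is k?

8

We need n² = 64, so n = √64 = 8.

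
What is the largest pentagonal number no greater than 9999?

Solve n(3n−1)/2 ≤ 9999 for integer n.
n = 81 gives 9801 ≤ 9999, while n = 82 gives 10045 > 9999; so the answer is 9801.

9801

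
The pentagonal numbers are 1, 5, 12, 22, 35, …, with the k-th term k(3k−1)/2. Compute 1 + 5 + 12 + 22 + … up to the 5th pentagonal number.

Σ i(3i−1)/2 = (3Σi² − Σi) / 2 over i = 1..5.
Σi = 15 and Σi² = 55.
(3·55 − 1·15) / 2 = 150/2 = 75.

75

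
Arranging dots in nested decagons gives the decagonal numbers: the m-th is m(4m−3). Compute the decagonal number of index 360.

The 360th decagonal number is n(4n−3) with n = 360.
360·(4·360 − 3) = 360·1437 = 517320.

517320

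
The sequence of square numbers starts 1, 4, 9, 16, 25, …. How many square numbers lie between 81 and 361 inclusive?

11

The n-th square number is n².
Smallest index with value ≥ 81: n = 9 (giving 81).
Largest index with value ≤ 361: n = 19 (giving 361).
Indices 9 through 19: 11 terms.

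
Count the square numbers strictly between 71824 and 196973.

The n-th square number is n².
Smallest index with value > 71824: n = 269 (giving 72361).
Largest index with value < 196973: n = 443 (giving 196249).
Indices 269 through 443: 175 terms.

175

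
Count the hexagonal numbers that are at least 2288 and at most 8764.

The n-th hexagonal number is n(2n−1).
Smallest index with value ≥ 2288: n = 35 (giving 2415).
Largest index with value ≤ 8764: n = 66 (giving 8646).
Indices 35 through 66: 32 terms.

32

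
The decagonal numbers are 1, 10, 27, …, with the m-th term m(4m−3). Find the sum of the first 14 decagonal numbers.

3745

Σ i(4i−3) = 4Σi² − 3Σi over i = 1..14.
Σi = 105 and Σi² = 1015.
4·1015 − 3·105 = 3745.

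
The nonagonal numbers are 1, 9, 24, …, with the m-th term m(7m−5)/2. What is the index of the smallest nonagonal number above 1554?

Solve n(7n−5)/2 > 1554 for integer n.
The largest n with value ≤ 1554 is 21 (since 1491 ≤ 1554 < 1639), so the first above is n = 22, value 1639.

22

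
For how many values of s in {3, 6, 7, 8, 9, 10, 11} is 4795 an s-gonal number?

s = 3: P(3, 97) = 4753 and P(3, 98) = 4851; 4795 is not s-gonal.
s = 6: P(6, 49) = 4753 and P(6, 50) = 4950; 4795 is not s-gonal.
s = 7: P(7, 44) = 4774 and P(7, 45) = 4995; 4795 is not s-gonal.
s = 8: P(8, 40) = 4720 and P(8, 41) = 4961; 4795 is not s-gonal.
s = 9: P(9, 37) = 4699 and P(9, 38) = 4959; 4795 is not s-gonal.
s = 10: P(10, 35) = 4795. ✓
s = 11: P(11, 33) = 4785 and P(11, 34) = 5083; 4795 is not s-gonal.
Hits: s ∈ {10} → 1.

1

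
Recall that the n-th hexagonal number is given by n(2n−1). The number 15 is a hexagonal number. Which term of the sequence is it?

Set n(2n−1) = 15, giving 2n² − n − 15 = 0.
The discriminant is 1 + 8·15 = 121, and √121 = 11.
So n = (1 + 11) / 4 = 12/4 = 3.
Check: 3·(2·3 − 1) = 15. ✓

3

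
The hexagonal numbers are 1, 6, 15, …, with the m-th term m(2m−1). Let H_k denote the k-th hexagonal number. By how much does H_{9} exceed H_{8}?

33

Consecutive hexagonal numbers differ by 4n − 3: here 4·9 − 3 = 33.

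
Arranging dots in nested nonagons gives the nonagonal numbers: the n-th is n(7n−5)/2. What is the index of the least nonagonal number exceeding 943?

17

Solve n(7n−5)/2 > 943 for integer n.
The largest n with value ≤ 943 is 16 (since 856 ≤ 943 < 969), so the first above is n = 17, value 969.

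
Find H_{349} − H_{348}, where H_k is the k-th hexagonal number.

Consecutive hexagonal numbers differ by 4n − 3: here 4·349 − 3 = 1393.

1393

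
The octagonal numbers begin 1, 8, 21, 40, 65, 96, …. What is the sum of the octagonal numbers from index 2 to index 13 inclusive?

Σ i(3i−2) = 3Σi² − 2Σi over i = 2..13.
Σi = 91 − 1 = 90 and Σi² = 819 − 1 = 818.
3·818 − 2·90 = 2274.

2274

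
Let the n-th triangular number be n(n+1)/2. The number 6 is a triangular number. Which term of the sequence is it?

Set n(n+1)/2 = 6, giving n² + n − 12 = 0.
The discriminant is 1 + 8·6 = 49, and √49 = 7.
So n = (-1 + 7) / 2 = 6/2 = 3.

3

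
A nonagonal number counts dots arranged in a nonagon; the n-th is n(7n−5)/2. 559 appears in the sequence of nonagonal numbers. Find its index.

13

Set n(7n−5)/2 = 559, giving 7n² − 5n − 1118 = 0.
So n = (5 + 177) / 14 = 182/14 = 13.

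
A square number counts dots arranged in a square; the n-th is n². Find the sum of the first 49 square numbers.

Σ_{i=1}^{49} i² = 49·50·99/6 = 40425.

40425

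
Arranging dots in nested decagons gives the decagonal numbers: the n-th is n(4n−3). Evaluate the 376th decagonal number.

564376

376·(4·376 − 3) = 376·1501 = 564376.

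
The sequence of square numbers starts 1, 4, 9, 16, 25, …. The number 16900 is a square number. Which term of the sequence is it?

130

We need n² = 16900, so n = √16900 = 130.
Check: 130² = 16900. ✓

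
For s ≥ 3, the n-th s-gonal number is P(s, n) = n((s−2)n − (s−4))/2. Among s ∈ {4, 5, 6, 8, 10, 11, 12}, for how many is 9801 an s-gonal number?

2

s = 4: P(4, 99) = 9801. ✓
s = 5: P(5, 81) = 9801. ✓
s = 6: P(6, 70) = 9730 and P(6, 71) = 10011; 9801 is not s-gonal.
s = 8: P(8, 57) = 9633 and P(8, 58) = 9976; 9801 is not s-gonal.
s = 10: P(10, 49) = 9457 and P(10, 50) = 9850; 9801 is not s-gonal.
s = 11: P(11, 47) = 9776 and P(11, 48) = 10200; 9801 is not s-gonal.
s = 12: P(12, 44) = 9504 and P(12, 45) = 9945; 9801 is not s-gonal.
Hits: s ∈ {4, 5} → 2.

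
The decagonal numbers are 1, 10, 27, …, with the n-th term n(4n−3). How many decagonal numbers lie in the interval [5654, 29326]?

49

The n-th decagonal number is n(4n−3).
Smallest index with value ≥ 5654: n = 38 (giving 5662).
Largest index with value ≤ 29326: n = 86 (giving 29326).
Indices 38 through 86: 49 terms.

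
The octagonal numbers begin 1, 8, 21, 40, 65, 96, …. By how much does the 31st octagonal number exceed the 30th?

Consecutive octagonal numbers differ by 6n − 5: here 6·31 − 5 = 181.

181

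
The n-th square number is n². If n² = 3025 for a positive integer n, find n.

55

We need n² = 3025, so n = √3025 = 55.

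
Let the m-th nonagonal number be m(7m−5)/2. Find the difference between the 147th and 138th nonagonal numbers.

8955

147·(7·147 − 5)/2 = 75264 and 138·(7·138 − 5)/2 = 66309.
Difference: 75264 − 66309 = 8955.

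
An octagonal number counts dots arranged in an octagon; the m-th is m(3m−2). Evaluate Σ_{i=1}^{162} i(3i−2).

Σ i(3i−2) = 3Σi² − 2Σi over i = 1..162.
Σi = 13203 and Σi² = 1430325.
3·1430325 − 2·13203 = 4264569.

4264569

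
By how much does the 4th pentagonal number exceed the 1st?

4·(3·4 − 1)/2 = 22 and 1·(3·1 − 1)/2 = 1.
Difference: 22 − 1 = 21.

21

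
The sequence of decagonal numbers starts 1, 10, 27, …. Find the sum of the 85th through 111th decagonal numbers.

Σ i(4i−3) = 4Σi² − 3Σi over i = 85..111.
Σi = 6216 − 3570 = 2646 and Σi² = 462056 − 201110 = 260946.
4·260946 − 3·2646 = 1035846.

1035846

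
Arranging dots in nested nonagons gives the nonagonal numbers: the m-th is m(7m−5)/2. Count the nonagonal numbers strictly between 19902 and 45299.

39

The n-th nonagonal number is n(7n−5)/2.
Smallest index with value > 19902: n = 76 (giving 20026).
Largest index with value < 45299: n = 114 (giving 45201).
Indices 76 through 114: 39 terms.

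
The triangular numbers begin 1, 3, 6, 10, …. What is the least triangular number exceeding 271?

Solve n(n+1)/2 > 271 for integer n.
The largest n with value ≤ 271 is 22 (since 253 ≤ 271 < 276), so the first above is n = 23, value 276.

276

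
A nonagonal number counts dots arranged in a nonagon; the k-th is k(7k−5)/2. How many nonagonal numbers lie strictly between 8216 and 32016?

The n-th nonagonal number is n(7n−5)/2.
Smallest index with value > 8216: n = 49 (giving 8281).
Largest index with value < 32016: n = 95 (giving 31350).
Indices 49 through 95: 47 terms.

47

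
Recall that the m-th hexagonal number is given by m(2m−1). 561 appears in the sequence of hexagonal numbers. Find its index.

Set n(2n−1) = 561, giving 2n² − n − 561 = 0.
The discriminant is 1 + 8·561 = 4489, and √4489 = 67.
So n = (1 + 67) / 4 = 68/4 = 17.

17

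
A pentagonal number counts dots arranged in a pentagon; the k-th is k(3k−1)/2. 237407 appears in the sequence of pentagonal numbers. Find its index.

Set n(3n−1)/2 = 237407, giving 3n² − n − 474814 = 0.
So n = (1 + 2387) / 6 = 2388/6 = 398.

398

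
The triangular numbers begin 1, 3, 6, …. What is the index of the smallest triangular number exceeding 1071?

Solve n(n+1)/2 > 1071 for integer n.
The largest n with value ≤ 1071 is 45 (since 1035 ≤ 1071 < 1081), so the first above is n = 46, value 1081.

46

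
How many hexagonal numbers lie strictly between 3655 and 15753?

The n-th hexagonal number is n(2n−1).
Smallest index with value > 3655: n = 44 (giving 3828).
Largest index with value < 15753: n = 88 (giving 15400).
Indices 44 through 88: 45 terms.

45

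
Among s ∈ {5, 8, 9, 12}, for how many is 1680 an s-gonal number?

1

s = 5: P(5, 33) = 1617 and P(5, 34) = 1717; 1680 is not s-gonal.
s = 8: P(8, 24) = 1680. ✓
s = 9: P(9, 22) = 1639 and P(9, 23) = 1794; 1680 is not s-gonal.
s = 12: P(12, 18) = 1548 and P(12, 19) = 1729; 1680 is not s-gonal.
Hits: s ∈ {8} → 1.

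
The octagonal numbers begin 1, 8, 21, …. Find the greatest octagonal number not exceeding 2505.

Solve n(3n−2) ≤ 2505 for integer n.
n = 29 gives 2465 ≤ 2505, while n = 30 gives 2640 > 2505; so the answer is 2465.

2465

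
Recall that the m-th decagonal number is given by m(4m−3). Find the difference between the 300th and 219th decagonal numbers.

300·(4·300 − 3) = 359100 and 219·(4·219 − 3) = 191187.
Difference: 359100 − 191187 = 167913.

167913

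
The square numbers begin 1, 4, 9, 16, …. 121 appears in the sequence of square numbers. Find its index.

We need n² = 121, so n = √121 = 11.

11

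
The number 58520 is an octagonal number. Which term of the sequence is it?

Set n(3n−2) = 58520, giving 3n² − 2n − 58520 = 0.
So n = (2 + 838) / 6 = 840/6 = 140.
Check: 140·(3·140 − 2) = 58520. ✓

140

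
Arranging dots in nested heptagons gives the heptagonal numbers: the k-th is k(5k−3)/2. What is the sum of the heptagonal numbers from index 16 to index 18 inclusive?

Σ i(5i−3)/2 = (5Σi² − 3Σi) / 2 over i = 16..18.
Σi = 171 − 120 = 51 and Σi² = 2109 − 1240 = 869.
(5·869 − 3·51) / 2 = 4192/2 = 2096.

2096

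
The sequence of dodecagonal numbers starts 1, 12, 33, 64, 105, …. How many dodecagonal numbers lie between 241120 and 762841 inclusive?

The n-th dodecagonal number is n(5n−4).
Smallest index with value ≥ 241120: n = 220 (giving 241120).
Largest index with value ≤ 762841: n = 391 (giving 762841).
Indices 220 through 391: 172 terms.

172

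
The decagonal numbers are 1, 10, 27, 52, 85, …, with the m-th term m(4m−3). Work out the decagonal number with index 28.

The 28th decagonal number is n(4n−3) with n = 28.
28·(4·28 − 3) = 28·109 = 3052.

3052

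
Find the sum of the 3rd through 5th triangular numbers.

Σ i(i+1)/2 = (Σi² + Σi) / 2 over i = 3..5.
Σi = 15 − 3 = 12 and Σi² = 55 − 5 = 50.
(1·50 + 1·12) / 2 = 62/2 = 31.

31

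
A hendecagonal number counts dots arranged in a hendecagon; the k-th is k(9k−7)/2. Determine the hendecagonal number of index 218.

The 218th hendecagonal number is n(9n−7)/2 with n = 218.
218·(9·218 − 7)/2 = 218·1955/2 = 213095.

213095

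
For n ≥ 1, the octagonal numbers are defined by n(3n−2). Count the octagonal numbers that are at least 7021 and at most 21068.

36

The n-th octagonal number is n(3n−2).
Smallest index with value ≥ 7021: n = 49 (giving 7105).
Largest index with value ≤ 21068: n = 84 (giving 21000).
Indices 49 through 84: 36 terms.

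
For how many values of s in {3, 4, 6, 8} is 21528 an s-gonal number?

s = 3: P(3, 207) = 21528. ✓
s = 4: P(4, 146) = 21316 and P(4, 147) = 21609; 21528 is not s-gonal.
s = 6: P(6, 104) = 21528. ✓
s = 8: P(8, 85) = 21505 and P(8, 86) = 22016; 21528 is not s-gonal.
Hits: s ∈ {3, 6} → 2.

2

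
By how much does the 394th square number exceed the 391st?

2355

394² = 155236 and 391² = 152881.
Difference: 155236 − 152881 = 2355.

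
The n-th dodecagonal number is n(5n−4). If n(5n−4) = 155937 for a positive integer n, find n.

177

Set n(5n−4) = 155937, giving 5n² − 4n − 155937 = 0.
So n = (4 + 1766) / 10 = 1770/10 = 177.
Check: 177·(5·177 − 4) = 155937. ✓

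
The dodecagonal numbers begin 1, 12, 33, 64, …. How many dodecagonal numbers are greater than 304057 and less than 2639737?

479

The n-th dodecagonal number is n(5n−4).
Smallest index with value > 304057: n = 248 (giving 306528).
Largest index with value < 2639737: n = 726 (giving 2632476).
Indices 248 through 726: 479 terms.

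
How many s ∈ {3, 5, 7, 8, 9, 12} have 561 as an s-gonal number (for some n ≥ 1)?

s = 3: P(3, 33) = 561. ✓
s = 5: P(5, 19) = 532 and P(5, 20) = 590; 561 is not s-gonal.
s = 7: P(7, 15) = 540 and P(7, 16) = 616; 561 is not s-gonal.
s = 8: P(8, 14) = 560 and P(8, 15) = 645; 561 is not s-gonal.
s = 9: P(9, 13) = 559 and P(9, 14) = 651; 561 is not s-gonal.
s = 12: P(12, 11) = 561. ✓
Hits: s ∈ {3, 12} → 2.

2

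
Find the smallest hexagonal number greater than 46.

66

Solve n(2n−1) > 46 for integer n.
The largest n with value ≤ 46 is 5 (since 45 ≤ 46 < 66), so the first above is n = 6, value 66.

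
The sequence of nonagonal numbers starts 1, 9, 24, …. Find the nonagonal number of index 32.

3504

The 32nd nonagonal number is n(7n−5)/2 with n = 32.
32·(7·32 − 5)/2 = 32·219/2 = 3504.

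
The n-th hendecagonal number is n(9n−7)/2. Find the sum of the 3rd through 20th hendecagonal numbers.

12168

Σ i(9i−7)/2 = (9Σi² − 7Σi) / 2 over i = 3..20.
Σi = 210 − 3 = 207 and Σi² = 2870 − 5 = 2865.
(9·2865 − 7·207) / 2 = 24336/2 = 12168.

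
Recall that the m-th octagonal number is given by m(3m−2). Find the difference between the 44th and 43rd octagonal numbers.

Consecutive octagonal numbers differ by 6n − 5: here 6·44 − 5 = 259.

259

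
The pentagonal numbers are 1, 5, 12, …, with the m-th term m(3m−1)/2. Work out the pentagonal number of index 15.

330

The 15th pentagonal number is n(3n−1)/2 with n = 15.
15·(3·15 − 1)/2 = 15·44/2 = 15·22 = 330.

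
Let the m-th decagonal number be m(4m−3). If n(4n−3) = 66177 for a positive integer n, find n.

129

Set n(4n−3) = 66177, giving 4n² − 3n − 66177 = 0.
The discriminant is 9 + 16·66177 = 1058841, and √1058841 = 1029.
So n = (3 + 1029) / 8 = 1032/8 = 129.
Check: 129·(4·129 − 3) = 66177. ✓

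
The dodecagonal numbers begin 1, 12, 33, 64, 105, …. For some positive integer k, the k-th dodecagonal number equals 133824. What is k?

164

Set n(5n−4) = 133824, giving 5n² − 4n − 133824 = 0.
The discriminant is 16 + 20·133824 = 2676496, and √2676496 = 1636.
So n = (4 + 1636) / 10 = 1640/10 = 164.
Check: 164·(5·164 − 4) = 133824. ✓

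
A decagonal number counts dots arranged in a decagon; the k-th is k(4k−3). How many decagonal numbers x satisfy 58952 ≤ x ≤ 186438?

95

The n-th decagonal number is n(4n−3).
Smallest index with value ≥ 58952: n = 122 (giving 59170).
Largest index with value ≤ 186438: n = 216 (giving 185976).
Indices 122 through 216: 95 terms.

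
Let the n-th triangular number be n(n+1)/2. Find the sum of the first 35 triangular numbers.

Σ i(i+1)/2 = (Σi² + Σi) / 2 over i = 1..35.
Σi = 630 and Σi² = 14910.
(1·14910 + 1·630) / 2 = 15540/2 = 7770.

7770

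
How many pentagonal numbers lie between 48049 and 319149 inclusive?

The n-th pentagonal number is n(3n−1)/2.
Smallest index with value ≥ 48049: n = 180 (giving 48510).
Largest index with value ≤ 319149: n = 461 (giving 318551).
Indices 180 through 461: 282 terms.

282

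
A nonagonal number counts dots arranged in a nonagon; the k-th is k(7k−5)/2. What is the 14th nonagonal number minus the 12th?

177

14·(7·14 − 5)/2 = 651 and 12·(7·12 − 5)/2 = 474.
Difference: 651 − 474 = 177.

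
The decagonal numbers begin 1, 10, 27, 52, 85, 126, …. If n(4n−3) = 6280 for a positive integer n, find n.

Set n(4n−3) = 6280, giving 4n² − 3n − 6280 = 0.
So n = (3 + 317) / 8 = 320/8 = 40.
Check: 40·(4·40 − 3) = 6280. ✓

40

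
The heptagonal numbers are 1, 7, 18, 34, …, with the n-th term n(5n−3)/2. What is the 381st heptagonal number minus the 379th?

381·(5·381 − 3)/2 = 362331 and 379·(5·379 − 3)/2 = 358534.
Difference: 362331 − 358534 = 3797.

3797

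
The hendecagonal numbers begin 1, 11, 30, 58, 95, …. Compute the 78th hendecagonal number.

The 78th hendecagonal number is n(9n−7)/2 with n = 78.
78·(9·78 − 7)/2 = 78·695/2 = 27105.

27105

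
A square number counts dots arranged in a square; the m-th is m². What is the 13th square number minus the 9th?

13² = 169 and 9² = 81.
Difference: 169 − 81 = 88.

88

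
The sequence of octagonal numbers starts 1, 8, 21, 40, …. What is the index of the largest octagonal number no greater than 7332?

49

Solve n(3n−2) ≤ 7332 for integer n.
n = 49 gives 7105 ≤ 7332, while n = 50 gives 7400 > 7332; so the answer is index 49.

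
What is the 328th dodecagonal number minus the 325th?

9783

328·(5·328 − 4) = 536608 and 325·(5·325 − 4) = 526825.
Difference: 536608 − 526825 = 9783.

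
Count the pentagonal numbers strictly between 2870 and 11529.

The n-th pentagonal number is n(3n−1)/2.
Smallest index with value > 2870: n = 44 (giving 2882).
Largest index with value < 11529: n = 87 (giving 11310).
Indices 44 through 87: 44 terms.

44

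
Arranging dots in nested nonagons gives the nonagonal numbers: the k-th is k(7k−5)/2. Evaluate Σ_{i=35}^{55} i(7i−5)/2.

149170

Σ i(7i−5)/2 = (7Σi² − 5Σi) / 2 over i = 35..55.
Σi = 1540 − 595 = 945 and Σi² = 56980 − 13685 = 43295.
(7·43295 − 5·945) / 2 = 298340/2 = 149170.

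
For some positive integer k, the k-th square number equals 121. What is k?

11

We need n² = 121, so n = √121 = 11.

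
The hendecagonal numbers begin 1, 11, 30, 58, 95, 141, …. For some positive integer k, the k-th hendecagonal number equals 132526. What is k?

Set n(9n−7)/2 = 132526, giving 9n² − 7n − 265052 = 0.
So n = (7 + 3089) / 18 = 3096/18 = 172.

172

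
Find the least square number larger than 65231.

65536

Solve n² > 65231 for integer n.
The largest n with value ≤ 65231 is 255 (since 65025 ≤ 65231 < 65536), so the first above is n = 256, value 65536.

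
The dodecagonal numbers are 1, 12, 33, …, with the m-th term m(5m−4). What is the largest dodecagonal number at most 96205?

Solve n(5n−4) ≤ 96205 for integer n.
n = 139 gives 96049 ≤ 96205, while n = 140 gives 97440 > 96205; so the answer is 96049.

96049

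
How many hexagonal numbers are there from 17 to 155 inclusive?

6

The n-th hexagonal number is n(2n−1).
Smallest index with value ≥ 17: n = 4 (giving 28).
Largest index with value ≤ 155: n = 9 (giving 153).
Indices 4 through 9: 6 terms.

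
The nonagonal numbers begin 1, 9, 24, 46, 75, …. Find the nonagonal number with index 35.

35·(7·35 − 5)/2 = 35·240/2 = 35·120 = 4200.

4200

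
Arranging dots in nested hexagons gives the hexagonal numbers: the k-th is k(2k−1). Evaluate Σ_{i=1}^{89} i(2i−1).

Σ i(2i−1) = 2Σi² − Σi over i = 1..89.
Σi = 4005 and Σi² = 238965.
2·238965 − 1·4005 = 473925.

473925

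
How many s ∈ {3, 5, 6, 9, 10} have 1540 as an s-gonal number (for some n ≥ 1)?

3

s = 3: P(3, 55) = 1540. ✓
s = 5: P(5, 32) = 1520 and P(5, 33) = 1617; 1540 is not s-gonal.
s = 6: P(6, 28) = 1540. ✓
s = 9: P(9, 21) = 1491 and P(9, 22) = 1639; 1540 is not s-gonal.
s = 10: P(10, 20) = 1540. ✓
Hits: s ∈ {3, 6, 10} → 3.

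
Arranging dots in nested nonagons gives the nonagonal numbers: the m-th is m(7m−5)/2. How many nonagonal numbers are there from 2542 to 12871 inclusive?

The n-th nonagonal number is n(7n−5)/2.
Smallest index with value ≥ 2542: n = 28 (giving 2674).
Largest index with value ≤ 12871: n = 61 (giving 12871).
Indices 28 through 61: 34 terms.

34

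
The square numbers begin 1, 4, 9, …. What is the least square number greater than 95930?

96100

Solve n² > 95930 for integer n.
The largest n with value ≤ 95930 is 309 (since 95481 ≤ 95930 < 96100), so the first above is n = 310, value 96100.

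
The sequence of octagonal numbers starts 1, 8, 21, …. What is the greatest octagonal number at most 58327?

57685

Solve n(3n−2) ≤ 58327 for integer n.
n = 139 gives 57685 ≤ 58327, while n = 140 gives 58520 > 58327; so the answer is 57685.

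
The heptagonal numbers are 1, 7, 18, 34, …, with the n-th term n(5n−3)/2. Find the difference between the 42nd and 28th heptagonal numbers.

42·(5·42 − 3)/2 = 4347 and 28·(5·28 − 3)/2 = 1918.
Difference: 4347 − 1918 = 2429.

2429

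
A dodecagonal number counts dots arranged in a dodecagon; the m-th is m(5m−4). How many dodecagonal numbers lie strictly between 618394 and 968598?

88

The n-th dodecagonal number is n(5n−4).
Smallest index with value > 618394: n = 353 (giving 621633).
Largest index with value < 968598: n = 440 (giving 966240).
Indices 353 through 440: 88 terms.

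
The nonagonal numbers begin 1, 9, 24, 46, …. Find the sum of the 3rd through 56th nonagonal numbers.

206406

Σ i(7i−5)/2 = (7Σi² − 5Σi) / 2 over i = 3..56.
Σi = 1596 − 3 = 1593 and Σi² = 60116 − 5 = 60111.
(7·60111 − 5·1593) / 2 = 412812/2 = 206406.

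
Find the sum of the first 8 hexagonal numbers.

372

Σ i(2i−1) = 2Σi² − Σi over i = 1..8.
Σi = 36 and Σi² = 204.
2·204 − 1·36 = 372.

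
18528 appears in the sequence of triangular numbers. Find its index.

Set n(n+1)/2 = 18528, giving n² + n − 37056 = 0.
So n = (-1 + 385) / 2 = 384/2 = 192.

192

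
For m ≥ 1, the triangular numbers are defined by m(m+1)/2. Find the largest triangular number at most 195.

Solve n(n+1)/2 ≤ 195 for integer n.
n = 19 gives 190 ≤ 195, while n = 20 gives 210 > 195; so the answer is 190.

190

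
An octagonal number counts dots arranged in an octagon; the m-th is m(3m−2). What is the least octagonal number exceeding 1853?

Solve n(3n−2) > 1853 for integer n.
The largest n with value ≤ 1853 is 25 (since 1825 ≤ 1853 < 1976), so the first above is n = 26, value 1976.

1976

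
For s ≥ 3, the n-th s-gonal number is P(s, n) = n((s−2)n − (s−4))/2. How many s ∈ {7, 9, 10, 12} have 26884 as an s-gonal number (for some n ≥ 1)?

s = 7: P(7, 104) = 26884. ✓
s = 9: P(9, 88) = 26884. ✓
s = 10: P(10, 82) = 26650 and P(10, 83) = 27307; 26884 is not s-gonal.
s = 12: P(12, 73) = 26353 and P(12, 74) = 27084; 26884 is not s-gonal.
Hits: s ∈ {7, 9} → 2.

2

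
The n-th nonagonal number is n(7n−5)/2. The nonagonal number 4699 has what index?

Set n(7n−5)/2 = 4699, giving 7n² − 5n − 9398 = 0.
So n = (5 + 513) / 14 = 518/14 = 37.

37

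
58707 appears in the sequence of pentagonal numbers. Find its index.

198

Set n(3n−1)/2 = 58707, giving 3n² − n − 117414 = 0.
The discriminant is 1 + 24·58707 = 1408969, and √1408969 = 1187.
So n = (1 + 1187) / 6 = 1188/6 = 198.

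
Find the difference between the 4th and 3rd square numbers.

n² − (n−1)² = 2n − 1, so 4² − 3² = 2·4 − 1 = 7.

7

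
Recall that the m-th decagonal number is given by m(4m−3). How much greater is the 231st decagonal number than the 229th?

231·(4·231 − 3) = 212751 and 229·(4·229 − 3) = 209077.
Difference: 212751 − 209077 = 3674.

3674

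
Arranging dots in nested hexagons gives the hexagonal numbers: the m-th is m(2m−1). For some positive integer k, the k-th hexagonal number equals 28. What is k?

4

Set n(2n−1) = 28, giving 2n² − n − 28 = 0.
The discriminant is 1 + 8·28 = 225, and √225 = 15.
So n = (1 + 15) / 4 = 16/4 = 4.
Check: 4·(2·4 − 1) = 28. ✓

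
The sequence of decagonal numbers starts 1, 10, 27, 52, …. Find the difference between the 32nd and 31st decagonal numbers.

249

Consecutive decagonal numbers differ by 8n − 7: here 8·32 − 7 = 249.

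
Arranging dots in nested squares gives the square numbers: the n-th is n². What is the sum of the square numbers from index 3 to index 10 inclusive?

380

Σ_{i=3}^{10} i² = 385 − 5 = 380.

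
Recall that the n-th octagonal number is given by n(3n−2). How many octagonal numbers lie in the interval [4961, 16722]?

The n-th octagonal number is n(3n−2).
Smallest index with value ≥ 4961: n = 41 (giving 4961).
Largest index with value ≤ 16722: n = 74 (giving 16280).
Indices 41 through 74: 34 terms.

34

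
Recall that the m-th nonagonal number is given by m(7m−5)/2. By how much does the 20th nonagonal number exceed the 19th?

Consecutive nonagonal numbers differ by 7n − 6: here 7·20 − 6 = 134.

134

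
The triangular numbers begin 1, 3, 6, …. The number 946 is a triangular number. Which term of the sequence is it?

43

Set n(n+1)/2 = 946, giving n² + n − 1892 = 0.
The discriminant is 1 + 8·946 = 7569, and √7569 = 87.
So n = (-1 + 87) / 2 = 86/2 = 43.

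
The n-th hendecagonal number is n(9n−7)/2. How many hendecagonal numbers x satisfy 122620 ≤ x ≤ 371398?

122

The n-th hendecagonal number is n(9n−7)/2.
Smallest index with value ≥ 122620: n = 166 (giving 123421).
Largest index with value ≤ 371398: n = 287 (giving 369656).
Indices 166 through 287: 122 terms.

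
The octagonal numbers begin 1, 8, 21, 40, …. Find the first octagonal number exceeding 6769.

6816

Solve n(3n−2) > 6769 for integer n.
The largest n with value ≤ 6769 is 47 (since 6533 ≤ 6769 < 6816), so the first above is n = 48, value 6816.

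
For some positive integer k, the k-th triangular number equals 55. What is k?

10

Set n(n+1)/2 = 55, giving n² + n − 110 = 0.
So n = (-1 + 21) / 2 = 20/2 = 10.
Check: 10·11/2 = 55. ✓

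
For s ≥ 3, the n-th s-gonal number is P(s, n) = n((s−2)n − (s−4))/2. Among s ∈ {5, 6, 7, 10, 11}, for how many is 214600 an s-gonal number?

1

s = 5: P(5, 378) = 214137 and P(5, 379) = 215272; 214600 is not s-gonal.
s = 6: P(6, 327) = 213531 and P(6, 328) = 214840; 214600 is not s-gonal.
s = 7: P(7, 293) = 214183 and P(7, 294) = 215649; 214600 is not s-gonal.
s = 10: P(10, 232) = 214600. ✓
s = 11: P(11, 218) = 213095 and P(11, 219) = 215058; 214600 is not s-gonal.
Hits: s ∈ {10} → 1.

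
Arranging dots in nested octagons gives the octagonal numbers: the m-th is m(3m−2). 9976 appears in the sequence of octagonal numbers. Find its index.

Set n(3n−2) = 9976, giving 3n² − 2n − 9976 = 0.
So n = (2 + 346) / 6 = 348/6 = 58.
Check: 58·(3·58 − 2) = 9976. ✓

58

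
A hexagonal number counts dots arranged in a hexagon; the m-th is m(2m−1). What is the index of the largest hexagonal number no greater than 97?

Solve n(2n−1) ≤ 97 for integer n.
n = 7 gives 91 ≤ 97, while n = 8 gives 120 > 97; so the answer is index 7.

7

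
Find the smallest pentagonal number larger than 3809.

3876

Solve n(3n−1)/2 > 3809 for integer n.
The largest n with value ≤ 3809 is 50 (since 3725 ≤ 3809 < 3876), so the first above is n = 51, value 3876.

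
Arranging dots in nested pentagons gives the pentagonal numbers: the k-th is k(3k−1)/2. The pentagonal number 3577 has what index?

49

Set n(3n−1)/2 = 3577, giving 3n² − n − 7154 = 0.
The discriminant is 1 + 24·3577 = 85849, and √85849 = 293.
So n = (1 + 293) / 6 = 294/6 = 49.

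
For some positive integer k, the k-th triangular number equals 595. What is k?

Set n(n+1)/2 = 595, giving n² + n − 1190 = 0.
So n = (-1 + 69) / 2 = 68/2 = 34.

34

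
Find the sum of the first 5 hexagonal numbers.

95

Σ i(2i−1) = 2Σi² − Σi over i = 1..5.
Σi = 15 and Σi² = 55.
2·55 − 1·15 = 95.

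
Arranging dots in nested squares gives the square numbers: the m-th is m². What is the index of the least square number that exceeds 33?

6

Solve n² > 33 for integer n.
The largest n with value ≤ 33 is 5 (since 25 ≤ 33 < 36), so the first above is n = 6, value 36.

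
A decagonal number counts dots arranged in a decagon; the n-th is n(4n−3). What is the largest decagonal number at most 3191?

Solve n(4n−3) ≤ 3191 for integer n.
n = 28 gives 3052 ≤ 3191, while n = 29 gives 3277 > 3191; so the answer is 3052.

3052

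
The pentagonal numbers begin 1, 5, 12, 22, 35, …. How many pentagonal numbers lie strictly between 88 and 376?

The n-th pentagonal number is n(3n−1)/2.
Smallest index with value > 88: n = 8 (giving 92).
Largest index with value < 376: n = 15 (giving 330).
Indices 8 through 15: 8 terms.

8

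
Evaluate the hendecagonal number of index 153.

104805

The 153rd hendecagonal number is n(9n−7)/2 with n = 153.
153·(9·153 − 7)/2 = 153·1370/2 = 153·685 = 104805.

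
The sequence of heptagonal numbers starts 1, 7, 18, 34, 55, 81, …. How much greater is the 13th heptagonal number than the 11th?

117

13·(5·13 − 3)/2 = 403 and 11·(5·11 − 3)/2 = 286.
Difference: 403 − 286 = 117.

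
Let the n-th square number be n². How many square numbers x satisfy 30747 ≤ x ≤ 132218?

The n-th square number is n².
Smallest index with value ≥ 30747: n = 176 (giving 30976).
Largest index with value ≤ 132218: n = 363 (giving 131769).
Indices 176 through 363: 188 terms.

188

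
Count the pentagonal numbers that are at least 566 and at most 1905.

16

The n-th pentagonal number is n(3n−1)/2.
Smallest index with value ≥ 566: n = 20 (giving 590).
Largest index with value ≤ 1905: n = 35 (giving 1820).
Indices 20 through 35: 16 terms.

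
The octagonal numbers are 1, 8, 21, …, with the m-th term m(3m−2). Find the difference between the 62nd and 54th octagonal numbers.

2768

62·(3·62 − 2) = 11408 and 54·(3·54 − 2) = 8640.
Difference: 11408 − 8640 = 2768.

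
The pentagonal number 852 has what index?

24

Set n(3n−1)/2 = 852, giving 3n² − n − 1704 = 0.
So n = (1 + 143) / 6 = 144/6 = 24.
Check: 24·(3·24 − 1)/2 = 852. ✓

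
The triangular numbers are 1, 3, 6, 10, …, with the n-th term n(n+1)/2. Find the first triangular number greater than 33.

Solve n(n+1)/2 > 33 for integer n.
The largest n with value ≤ 33 is 7 (since 28 ≤ 33 < 36), so the first above is n = 8, value 36.

36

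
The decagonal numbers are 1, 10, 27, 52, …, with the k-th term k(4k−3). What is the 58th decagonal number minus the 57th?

457

Consecutive decagonal numbers differ by 8n − 7: here 8·58 − 7 = 457.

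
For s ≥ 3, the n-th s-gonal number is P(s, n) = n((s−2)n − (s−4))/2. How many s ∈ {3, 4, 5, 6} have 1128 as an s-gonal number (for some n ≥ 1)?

2

s = 3: P(3, 47) = 1128. ✓
s = 4: P(4, 33) = 1089 and P(4, 34) = 1156; 1128 is not s-gonal.
s = 5: P(5, 27) = 1080 and P(5, 28) = 1162; 1128 is not s-gonal.
s = 6: P(6, 24) = 1128. ✓
Hits: s ∈ {3, 6} → 2.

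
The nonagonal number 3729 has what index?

33

Set n(7n−5)/2 = 3729, giving 7n² − 5n − 7458 = 0.
The discriminant is 25 + 56·3729 = 208849, and √208849 = 457.
So n = (5 + 457) / 14 = 462/14 = 33.
Check: 33·(7·33 − 5)/2 = 3729. ✓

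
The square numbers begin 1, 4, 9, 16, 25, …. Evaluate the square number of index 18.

324

18² = 324.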